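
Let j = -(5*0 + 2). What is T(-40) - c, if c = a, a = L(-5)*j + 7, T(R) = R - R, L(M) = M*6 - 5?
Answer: -77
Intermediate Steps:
L(M) = -5 + 6*M (L(M) = 6*M - 5 = -5 + 6*M)
T(R) = 0
j = -2 (j = -(0 + 2) = -1*2 = -2)
a = 77 (a = (-5 + 6*(-5))*(-2) + 7 = (-5 - 30)*(-2) + 7 = -35*(-2) + 7 = 70 + 7 = 77)
c = 77
T(-40) - c = 0 - 1*77 = 0 - 77 = -77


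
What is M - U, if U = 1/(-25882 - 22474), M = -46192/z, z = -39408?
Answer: 139606235/119100828 ≈ 1.1722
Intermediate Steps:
M = 2887/2463 (M = -46192/(-39408) = -46192*(-1/39408) = 2887/2463 ≈ 1.1721)
U = -1/48356 (U = 1/(-48356) = -1/48356 ≈ -2.0680e-5)
M - U = 2887/2463 - 1*(-1/48356) = 2887/2463 + 1/48356 = 139606235/119100828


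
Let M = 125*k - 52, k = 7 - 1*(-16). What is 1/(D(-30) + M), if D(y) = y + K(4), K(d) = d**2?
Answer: 1/2809 ≈ 0.00035600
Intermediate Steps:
D(y) = 16 + y (D(y) = y + 4**2 = y + 16 = 16 + y)
k = 23 (k = 7 + 16 = 23)
M = 2823 (M = 125*23 - 52 = 2875 - 52 = 2823)
1/(D(-30) + M) = 1/((16 - 30) + 2823) = 1/(-14 + 2823) = 1/2809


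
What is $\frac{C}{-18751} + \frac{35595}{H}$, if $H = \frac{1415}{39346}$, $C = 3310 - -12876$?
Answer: $\frac{5252228786036}{5306533} \approx 9.8977 \cdot 10^{5}$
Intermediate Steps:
$C = 16186$ ($C = 3310 + 12876 = 16186$)
$H = \frac{1415}{39346}$ ($H = 1415 \cdot \frac{1}{39346} = \frac{1415}{39346} \approx 0.035963$)
$\frac{C}{-18751} + \frac{35595}{H} = \frac{16186}{-18751} + \frac{35595}{\frac{1415}{39346}} = 16186 \left(- \frac{1}{18751}\right) + 35595 \cdot \frac{39346}{1415} = - \frac{16186}{18751} + \frac{280104174}{283} = \frac{5252228786036}{5306533}$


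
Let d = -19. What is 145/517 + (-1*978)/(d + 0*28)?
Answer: 508381/9823 ≈ 51.754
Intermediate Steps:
145/517 + (-1*978)/(d + 0*28) = 145/517 + (-1*978)/(-19 + 0*28) = 145*(1/517) - 978/(-19 + 0) = 145/517 - 978/(-19) = 145/517 - 978*(-1/19) = 145/517 + 978/19 = 508381/9823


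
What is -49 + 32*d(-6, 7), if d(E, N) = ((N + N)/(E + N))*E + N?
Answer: -2513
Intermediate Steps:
d(E, N) = N + 2*E*N/(E + N) (d(E, N) = ((2*N)/(E + N))*E + N = (2*N/(E + N))*E + N = 2*E*N/(E + N) + N = N + 2*E*N/(E + N))
-49 + 32*d(-6, 7) = -49 + 32*(7*(7 + 3*(-6))/(-6 + 7)) = -49 + 32*(7*(7 - 18)/1) = -49 + 32*(7*1*(-11)) = -49 + 32*(-77) = -49 - 2464 = -2513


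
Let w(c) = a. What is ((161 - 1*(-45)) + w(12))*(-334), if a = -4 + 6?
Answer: -69472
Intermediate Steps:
a = 2
w(c) = 2
((161 - 1*(-45)) + w(12))*(-334) = ((161 - 1*(-45)) + 2)*(-334) = ((161 + 45) + 2)*(-334) = (206 + 2)*(-334) = 208*(-334) = -69472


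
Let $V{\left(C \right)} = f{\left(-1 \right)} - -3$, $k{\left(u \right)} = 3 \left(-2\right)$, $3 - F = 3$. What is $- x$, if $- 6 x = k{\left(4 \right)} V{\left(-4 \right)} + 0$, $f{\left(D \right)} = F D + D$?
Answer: $-2$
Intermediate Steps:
$F = 0$ ($F = 3 - 3 = 0$)
$k{\left(u \right)} = -6$
$f{\left(D \right)} = D$ ($f{\left(D \right)} = 0 D + D = 0 + D = D$)
$V{\left(C \right)} = 2$ ($V{\left(C \right)} = -1 - -3 = -1 + 3 = 2$)
$x = 2$ ($x = - \frac{\left(-6\right) 2 + 0}{6} = - \frac{-12 + 0}{6} = \left(- \frac{1}{6}\right) \left(-12\right) = 2$)
$- x = \left(-1\right) 2 = -2$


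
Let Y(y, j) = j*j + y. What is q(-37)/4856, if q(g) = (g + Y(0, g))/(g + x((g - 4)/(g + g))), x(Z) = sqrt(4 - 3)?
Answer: -37/4856 ≈ -0.0076194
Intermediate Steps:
Y(y, j) = y + j**2 (Y(y, j) = j**2 + y = y + j**2)
x(Z) = 1 (x(Z) = sqrt(1) = 1)
q(g) = (g + g**2)/(1 + g) (q(g) = (g + (0 + g**2))/(g + 1) = (g + g**2)/(1 + g))
q(-37)/4856 = -37/4856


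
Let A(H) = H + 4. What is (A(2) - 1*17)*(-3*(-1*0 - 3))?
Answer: -99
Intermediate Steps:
A(H) = 4 + H
(A(2) - 1*17)*(-3*(-1*0 - 3)) = ((4 + 2) - 1*17)*(-3*(-1*0 - 3)) = (6 - 17)*(-3*(0 - 3)) = -(-33)*(-3) = -11*9 = -99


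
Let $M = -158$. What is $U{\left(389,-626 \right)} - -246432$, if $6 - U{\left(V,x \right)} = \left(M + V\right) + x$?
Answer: $246833$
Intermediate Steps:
$U{\left(V,x \right)} = 164 - V - x$ ($U{\left(V,x \right)} = 6 - \left(\left(-158 + V\right) + x\right) = 6 - \left(-158 + V + x\right) = 164 - V - x$)
$U{\left(389,-626 \right)} - -246432 = \left(164 - 389 - -626\right) - -246432 = \left(164 - 389 + 626\right) + 246432 = 401 + 246432 = 246833$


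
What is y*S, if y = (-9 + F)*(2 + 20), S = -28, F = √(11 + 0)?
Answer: 5544 - 616*√11 ≈ 3501.0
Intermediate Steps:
F = √11 ≈ 3.3166
y = -198 + 22*√11 (y = (-9 + √11)*(2 + 20) = (-9 + √11)*22 = -198 + 22*√11 ≈ -125.03)
y*S = (-198 + 22*√11)*(-28) = 5544 - 616*√11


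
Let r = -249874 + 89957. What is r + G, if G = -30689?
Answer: -190606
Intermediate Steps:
r = -159917
r + G = -159917 - 30689 = -190606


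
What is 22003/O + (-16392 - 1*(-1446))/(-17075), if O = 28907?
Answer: 807745247/493587025 ≈ 1.6365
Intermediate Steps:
22003/O + (-16392 - 1*(-1446))/(-17075) = 22003/28907 + (-16392 - 1*(-1446))/(-17075) = 22003*(1/28907) + (-16392 + 1446)*(-1/17075) = 22003/28907 - 14946*(-1/17075) = 22003/28907 + 14946/17075 = 807745247/493587025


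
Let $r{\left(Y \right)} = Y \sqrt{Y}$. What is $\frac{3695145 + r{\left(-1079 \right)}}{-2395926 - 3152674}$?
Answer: $- \frac{739029}{1109720} + \frac{1079 i \sqrt{1079}}{5548600} \approx -0.66596 + 0.0063878 i$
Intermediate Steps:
$r{\left(Y \right)} = Y^{\frac{3}{2}}$
$\frac{3695145 + r{\left(-1079 \right)}}{-2395926 - 3152674} = \frac{3695145 + \left(-1079\right)^{\frac{3}{2}}}{-2395926 - 3152674} = \frac{3695145 - 1079 i \sqrt{1079}}{-5548600} = \left(3695145 - 1079 i \sqrt{1079}\right) \left(- \frac{1}{5548600}\right) = - \frac{739029}{1109720} + \frac{1079 i \sqrt{1079}}{5548600}$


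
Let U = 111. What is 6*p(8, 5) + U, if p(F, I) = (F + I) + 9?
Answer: 243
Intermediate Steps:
p(F, I) = 9 + F + I
6*p(8, 5) + U = 6*(9 + 8 + 5) + 111 = 6*22 + 111 = 132 + 111 = 243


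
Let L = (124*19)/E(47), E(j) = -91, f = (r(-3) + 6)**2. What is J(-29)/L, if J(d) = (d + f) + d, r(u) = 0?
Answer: 1001/1178 ≈ 0.84974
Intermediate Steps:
f = 36 (f = (0 + 6)**2 = 6**2 = 36)
L = -2356/91 (L = (124*19)/(-91) = 2356*(-1/91) = -2356/91 ≈ -25.890)
J(d) = 36 + 2*d (J(d) = (d + 36) + d = (36 + d) + d = 36 + 2*d)
J(-29)/L = (36 + 2*(-29))/(-2356/91) = (36 - 58)*(-91/2356) = -22*(-91/2356) = 1001/1178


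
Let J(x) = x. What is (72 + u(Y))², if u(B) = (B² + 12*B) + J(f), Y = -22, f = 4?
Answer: 87616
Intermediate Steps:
u(B) = 4 + B² + 12*B (u(B) = (B² + 12*B) + 4 = 4 + B² + 12*B)
(72 + u(Y))² = (72 + (4 + (-22)² + 12*(-22)))² = (72 + (4 + 484 - 264))² = (72 + 224)² = 296² = 87616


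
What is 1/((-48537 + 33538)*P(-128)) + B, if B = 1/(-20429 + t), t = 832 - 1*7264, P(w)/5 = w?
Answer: -9572499/257848408960 ≈ -3.7124e-5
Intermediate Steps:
P(w) = 5*w
t = -6432 (t = 832 - 7264 = -6432)
B = -1/26861 (B = 1/(-20429 - 6432) = 1/(-26861) = -1/26861 ≈ -3.7229e-5)
1/((-48537 + 33538)*P(-128)) + B = 1/((-48537 + 33538)*((5*(-128)))) - 1/26861 = 1/(-14999*(-640)) - 1/26861 = -1/14999*(-1/640) - 1/26861 = 1/9599360 - 1/26861 = -9572499/257848408960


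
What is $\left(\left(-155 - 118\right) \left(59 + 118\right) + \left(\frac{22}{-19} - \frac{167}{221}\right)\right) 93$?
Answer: $- \frac{18870436002}{4199} \approx -4.494 \cdot 10^{6}$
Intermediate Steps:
$\left(\left(-155 - 118\right) \left(59 + 118\right) + \left(\frac{22}{-19} - \frac{167}{221}\right)\right) 93 = \left(\left(-273\right) 177 + \left(22 \left(- \frac{1}{19}\right) - \frac{167}{221}\right)\right) 93 = \left(-48321 - \frac{8035}{4199}\right) 93 = \left(- \frac{202907914}{4199}\right) 93 = - \frac{18870436002}{4199}$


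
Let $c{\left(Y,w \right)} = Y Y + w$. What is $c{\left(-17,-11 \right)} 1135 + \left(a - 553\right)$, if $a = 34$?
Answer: $315011$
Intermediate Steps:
$c{\left(Y,w \right)} = w + Y^{2}$ ($c{\left(Y,w \right)} = Y^{2} + w = w + Y^{2}$)
$c{\left(-17,-11 \right)} 1135 + \left(a - 553\right) = \left(-11 + \left(-17\right)^{2}\right) 1135 + \left(34 - 553\right) = \left(-11 + 289\right) 1135 + \left(34 - 553\right) = 278 \cdot 1135 - 519 = 315530 - 519 = 315011$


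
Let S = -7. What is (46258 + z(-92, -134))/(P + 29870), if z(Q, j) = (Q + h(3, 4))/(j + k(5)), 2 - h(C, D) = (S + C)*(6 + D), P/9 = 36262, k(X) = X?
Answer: 1491833/11488353 ≈ 0.12986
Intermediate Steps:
P = 326358 (P = 9*36262 = 326358)
h(C, D) = 2 - (-7 + C)*(6 + D)
z(Q, j) = (42 + Q)/(5 + j) (z(Q, j) = (Q + (44 - 6*3 + 7*4 - 1*3*4))/(j + 5) = (Q + (44 - 18 + 28 - 12))/(5 + j) = (Q + 42)/(5 + j) = (42 + Q)/(5 + j))
(46258 + z(-92, -134))/(P + 29870) = (46258 + (42 - 92)/(5 - 134))/(326358 + 29870) = (46258 - 50/(-129))/356228 = (46258 - 1/129*(-50))*(1/356228) = (46258 + 50/129)*(1/356228) = (5967332/129)*(1/356228) = 1491833/11488353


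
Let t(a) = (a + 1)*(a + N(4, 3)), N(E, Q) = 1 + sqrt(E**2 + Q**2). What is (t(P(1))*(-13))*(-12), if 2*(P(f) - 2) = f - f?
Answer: 3744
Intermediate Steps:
P(f) = 2 (P(f) = 2 + (f - f)/2 = 2 + (1/2)*0 = 2 + 0 = 2)
t(a) = (1 + a)*(6 + a) (t(a) = (a + 1)*(a + (1 + sqrt(4**2 + 3**2))) = (1 + a)*(a + (1 + sqrt(16 + 9))) = (1 + a)*(a + (1 + sqrt(25))) = (1 + a)*(a + (1 + 5)) = (1 + a)*(a + 6) = (1 + a)*(6 + a))
(t(P(1))*(-13))*(-12) = ((6 + 2**2 + 7*2)*(-13))*(-12) = ((6 + 4 + 14)*(-13))*(-12) = (24*(-13))*(-12) = -312*(-12) = 3744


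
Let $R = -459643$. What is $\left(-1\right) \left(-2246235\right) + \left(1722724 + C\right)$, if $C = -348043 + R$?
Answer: $3161273$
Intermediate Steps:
$C = -807686$ ($C = -348043 - 459643 = -807686$)
$\left(-1\right) \left(-2246235\right) + \left(1722724 + C\right) = \left(-1\right) \left(-2246235\right) + \left(1722724 - 807686\right) = 2246235 + 915038 = 3161273$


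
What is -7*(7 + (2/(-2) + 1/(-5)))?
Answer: -203/5 ≈ -40.600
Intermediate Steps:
-7*(7 + (2/(-2) + 1/(-5))) = -7*(7 + (2*(-1/2) + 1*(-1/5))) = -7*(7 + (-1 - 1/5)) = -7*(7 - 6/5) = -7*29/5 = -203/5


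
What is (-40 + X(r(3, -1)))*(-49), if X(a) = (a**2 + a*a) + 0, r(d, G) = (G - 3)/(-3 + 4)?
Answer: 392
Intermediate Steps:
r(d, G) = -3 + G (r(d, G) = (-3 + G)/1 = (-3 + G)*1 = -3 + G)
X(a) = 2*a**2 (X(a) = (a**2 + a**2) + 0 = 2*a**2 + 0 = 2*a**2)
(-40 + X(r(3, -1)))*(-49) = (-40 + 2*(-3 - 1)**2)*(-49) = (-40 + 2*(-4)**2)*(-49) = (-40 + 2*16)*(-49) = (-40 + 32)*(-49) = -8*(-49) = 392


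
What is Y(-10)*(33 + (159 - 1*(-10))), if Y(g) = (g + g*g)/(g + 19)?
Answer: 2020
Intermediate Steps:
Y(g) = (g + g²)/(19 + g)
Y(-10)*(33 + (159 - 1*(-10))) = (-10*(1 - 10)/(19 - 10))*(33 + (159 - 1*(-10))) = (-10*(-9)/9)*(33 + (159 + 10)) = (-10*⅑*(-9))*(33 + 169) = 10*202 = 2020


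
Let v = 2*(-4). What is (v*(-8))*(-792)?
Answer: -50688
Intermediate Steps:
v = -8
(v*(-8))*(-792) = -8*(-8)*(-792) = 64*(-792) = -50688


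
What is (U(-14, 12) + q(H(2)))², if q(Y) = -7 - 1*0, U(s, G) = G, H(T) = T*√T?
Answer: 25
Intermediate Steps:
H(T) = T^(3/2)
q(Y) = -7 (q(Y) = -7 + 0 = -7)
(U(-14, 12) + q(H(2)))² = (12 - 7)² = 5² = 25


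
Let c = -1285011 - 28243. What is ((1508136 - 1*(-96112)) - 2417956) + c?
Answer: -2126962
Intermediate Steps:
c = -1313254
((1508136 - 1*(-96112)) - 2417956) + c = ((1508136 - 1*(-96112)) - 2417956) - 1313254 = ((1508136 + 96112) - 2417956) - 1313254 = (1604248 - 2417956) - 1313254 = -813708 - 1313254 = -2126962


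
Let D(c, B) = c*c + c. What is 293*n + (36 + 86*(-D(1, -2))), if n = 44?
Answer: 12756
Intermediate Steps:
D(c, B) = c + c**2 (D(c, B) = c**2 + c = c + c**2)
293*n + (36 + 86*(-D(1, -2))) = 293*44 + (36 + 86*(-(1 + 1))) = 12892 + (36 + 86*(-2)) = 12892 + (36 - 172) = 12892 - 136 = 12756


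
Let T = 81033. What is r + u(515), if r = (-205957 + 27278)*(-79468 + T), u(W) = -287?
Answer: -279632922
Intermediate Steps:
r = -279632635 (r = (-205957 + 27278)*(-79468 + 81033) = -178679*1565 = -279632635)
r + u(515) = -279632635 - 287 = -279632922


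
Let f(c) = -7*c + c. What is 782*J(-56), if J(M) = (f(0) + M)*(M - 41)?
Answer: 4247824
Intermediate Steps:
f(c) = -6*c
J(M) = M*(-41 + M) (J(M) = (-6*0 + M)*(M - 41) = (0 + M)*(-41 + M) = M*(-41 + M))
782*J(-56) = 782*(-56*(-41 - 56)) = 782*(-56*(-97)) = 782*5432 = 4247824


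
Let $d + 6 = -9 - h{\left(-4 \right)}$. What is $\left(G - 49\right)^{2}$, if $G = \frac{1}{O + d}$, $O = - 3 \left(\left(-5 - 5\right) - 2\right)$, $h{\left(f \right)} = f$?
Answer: $\frac{1498176}{625} \approx 2397.1$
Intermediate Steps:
$O = 36$ ($O = - 3 \left(-10 - 2\right) = \left(-3\right) \left(-12\right) = 36$)
$d = -11$ ($d = -6 - 5 = -11$)
$G = \frac{1}{25}$ ($G = \frac{1}{36 - 11} = \frac{1}{25} \approx 0.04$)
$\left(G - 49\right)^{2} = \left(\frac{1}{25} - 49\right)^{2} = \left(- \frac{1224}{25}\right)^{2} = \frac{1498176}{625}$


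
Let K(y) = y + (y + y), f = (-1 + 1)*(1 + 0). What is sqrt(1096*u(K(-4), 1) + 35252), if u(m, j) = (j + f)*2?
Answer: 2*sqrt(9361) ≈ 193.50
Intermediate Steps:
f = 0 (f = 0*1 = 0)
K(y) = 3*y (K(y) = y + 2*y = 3*y)
u(m, j) = 2*j (u(m, j) = (j + 0)*2 = j*2 = 2*j)
sqrt(1096*u(K(-4), 1) + 35252) = sqrt(1096*(2*1) + 35252) = sqrt(1096*2 + 35252) = sqrt(2192 + 35252) = sqrt(37444) = 2*sqrt(9361)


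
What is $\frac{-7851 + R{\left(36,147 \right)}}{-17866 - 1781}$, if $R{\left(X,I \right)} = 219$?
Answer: $\frac{848}{2183} \approx 0.38846$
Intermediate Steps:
$\frac{-7851 + R{\left(36,147 \right)}}{-17866 - 1781} = \frac{-7851 + 219}{-17866 - 1781} = - \frac{7632}{-17866 - 1781} = - \frac{7632}{-19647} = \left(-7632\right) \left(- \frac{1}{19647}\right) = \frac{848}{2183}$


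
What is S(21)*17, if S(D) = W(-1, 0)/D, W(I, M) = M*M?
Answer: 0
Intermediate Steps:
W(I, M) = M²
S(D) = 0 (S(D) = 0²/D = 0/D = 0)
S(21)*17 = 0*17 = 0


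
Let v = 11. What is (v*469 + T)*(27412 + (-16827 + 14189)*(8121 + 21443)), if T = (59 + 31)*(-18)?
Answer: -275909004380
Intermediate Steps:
T = -1620 (T = 90*(-18) = -1620)
(v*469 + T)*(27412 + (-16827 + 14189)*(8121 + 21443)) = (11*469 - 1620)*(27412 + (-16827 + 14189)*(8121 + 21443)) = (5159 - 1620)*(27412 - 2638*29564) = 3539*(27412 - 77989832) = 3539*(-77962420) = -275909004380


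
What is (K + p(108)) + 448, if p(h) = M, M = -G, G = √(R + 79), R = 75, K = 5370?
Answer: 5818 - √154 ≈ 5805.6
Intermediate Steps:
G = √154 (G = √(75 + 79) = √154 ≈ 12.410)
M = -√154 ≈ -12.410
p(h) = -√154
(K + p(108)) + 448 = (5370 - √154) + 448 = 5818 - √154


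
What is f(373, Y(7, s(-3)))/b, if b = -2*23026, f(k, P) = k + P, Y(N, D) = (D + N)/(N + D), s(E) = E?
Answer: -187/23026 ≈ -0.0081213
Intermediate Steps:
Y(N, D) = 1 (Y(N, D) = (D + N)/(D + N) = 1)
f(k, P) = P + k
b = -46052
f(373, Y(7, s(-3)))/b = (1 + 373)/(-46052) = 374*(-1/46052) = -187/23026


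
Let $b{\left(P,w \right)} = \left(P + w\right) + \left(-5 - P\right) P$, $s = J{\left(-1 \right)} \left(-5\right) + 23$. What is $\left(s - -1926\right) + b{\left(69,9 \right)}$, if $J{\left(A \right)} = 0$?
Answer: $-3079$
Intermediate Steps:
$s = 23$ ($s = 0 \left(-5\right) + 23 = 0 + 23 = 23$)
$b{\left(P,w \right)} = P + w + P \left(-5 - P\right)$ ($b{\left(P,w \right)} = \left(P + w\right) + P \left(-5 - P\right) = P + w + P \left(-5 - P\right)$)
$\left(s - -1926\right) + b{\left(69,9 \right)} = \left(23 - -1926\right) - 5028 = \left(23 + 1926\right) - 5028 = 1949 - 5028 = -3079$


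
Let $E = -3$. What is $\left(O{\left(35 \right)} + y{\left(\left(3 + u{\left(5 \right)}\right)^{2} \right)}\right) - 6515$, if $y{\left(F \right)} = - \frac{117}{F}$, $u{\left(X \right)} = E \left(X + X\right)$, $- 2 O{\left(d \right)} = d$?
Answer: $- \frac{1058291}{162} \approx -6532.7$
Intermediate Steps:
$O{\left(d \right)} = - \frac{d}{2}$
$u{\left(X \right)} = - 6 X$ ($u{\left(X \right)} = - 3 \left(X + X\right) = - 3 \cdot 2 X = - 6 X$)
$\left(O{\left(35 \right)} + y{\left(\left(3 + u{\left(5 \right)}\right)^{2} \right)}\right) - 6515 = \left(\left(- \frac{1}{2}\right) 35 - \frac{117}{\left(3 - 30\right)^{2}}\right) - 6515 = \left(- \frac{35}{2} - \frac{117}{\left(3 - 30\right)^{2}}\right) - 6515 = \left(- \frac{35}{2} - \frac{117}{\left(-27\right)^{2}}\right) - 6515 = \left(- \frac{35}{2} - \frac{117}{729}\right) - 6515 = \left(- \frac{35}{2} - \frac{13}{81}\right) - 6515 = - \frac{2861}{162} - 6515 = - \frac{1058291}{162}$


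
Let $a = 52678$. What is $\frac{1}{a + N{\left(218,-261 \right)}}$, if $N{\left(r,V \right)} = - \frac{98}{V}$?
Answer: $\frac{261}{13749056} \approx 1.8983 \cdot 10^{-5}$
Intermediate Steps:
$\frac{1}{a + N{\left(218,-261 \right)}} = \frac{1}{52678 - \frac{98}{-261}} = \frac{1}{52678 - - \frac{98}{261}} = \frac{1}{52678 + \frac{98}{261}} = \frac{1}{\frac{13749056}{261}} = \frac{261}{13749056}$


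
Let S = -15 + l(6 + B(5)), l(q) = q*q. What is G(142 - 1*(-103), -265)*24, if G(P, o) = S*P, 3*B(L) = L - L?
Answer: 123480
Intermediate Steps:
B(L) = 0 (B(L) = (L - L)/3 = (⅓)*0 = 0)
l(q) = q²
S = 21 (S = -15 + (6 + 0)² = -15 + 6² = -15 + 36 = 21)
G(P, o) = 21*P
G(142 - 1*(-103), -265)*24 = (21*(142 - 1*(-103)))*24 = (21*(142 + 103))*24 = (21*245)*24 = 5145*24 = 123480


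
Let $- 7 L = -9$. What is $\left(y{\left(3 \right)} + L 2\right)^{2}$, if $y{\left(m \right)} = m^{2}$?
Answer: $\frac{6561}{49} \approx 133.9$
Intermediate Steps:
$L = \frac{9}{7}$ ($L = \left(- \frac{1}{7}\right) \left(-9\right) = \frac{9}{7} \approx 1.2857$)
$\left(y{\left(3 \right)} + L 2\right)^{2} = \left(3^{2} + \frac{9}{7} \cdot 2\right)^{2} = \left(9 + \frac{18}{7}\right)^{2} = \left(\frac{81}{7}\right)^{2} = \frac{6561}{49}$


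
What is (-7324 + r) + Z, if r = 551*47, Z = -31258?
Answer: -12685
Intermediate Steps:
r = 25897
(-7324 + r) + Z = (-7324 + 25897) - 31258 = 18573 - 31258 = -12685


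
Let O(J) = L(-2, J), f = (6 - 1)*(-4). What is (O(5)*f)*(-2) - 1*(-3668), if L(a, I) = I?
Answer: 3868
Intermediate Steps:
f = -20 (f = 5*(-4) = -20)
O(J) = J
(O(5)*f)*(-2) - 1*(-3668) = (5*(-20))*(-2) - 1*(-3668) = -100*(-2) + 3668 = 200 + 3668 = 3868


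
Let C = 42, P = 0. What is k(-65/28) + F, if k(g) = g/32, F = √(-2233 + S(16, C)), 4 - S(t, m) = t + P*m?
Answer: -65/896 + I*√2245 ≈ -0.072545 + 47.381*I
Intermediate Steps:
S(t, m) = 4 - t (S(t, m) = 4 - (t + 0*m) = 4 - (t + 0) = 4 - t)
F = I*√2245 (F = √(-2233 + (4 - 1*16)) = √(-2233 + (4 - 16)) = √(-2233 - 12) = √(-2245) = I*√2245 ≈ 47.381*I)
k(g) = g/32 (k(g) = g*(1/32) = g/32)
k(-65/28) + F = (-65/28)/32 + I*√2245 = (-65*1/28)/32 + I*√2245 = (1/32)*(-65/28) + I*√2245 = -65/896 + I*√2245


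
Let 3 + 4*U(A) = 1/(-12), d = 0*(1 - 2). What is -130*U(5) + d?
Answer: 2405/24 ≈ 100.21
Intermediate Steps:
d = 0 (d = 0*(-1) = 0)
U(A) = -37/48 (U(A) = -3/4 + (1/4)/(-12) = -3/4 + (1/4)*(-1/12) = -3/4 - 1/48 = -37/48)
-130*U(5) + d = -130*(-37/48) + 0 = 2405/24 + 0 = 2405/24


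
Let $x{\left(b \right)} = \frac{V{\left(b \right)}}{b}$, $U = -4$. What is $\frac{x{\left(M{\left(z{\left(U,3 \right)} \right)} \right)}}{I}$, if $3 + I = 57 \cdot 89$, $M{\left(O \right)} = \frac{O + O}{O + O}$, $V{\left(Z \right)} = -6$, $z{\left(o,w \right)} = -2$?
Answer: $- \frac{1}{845} \approx -0.0011834$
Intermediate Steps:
$M{\left(O \right)} = 1$ ($M{\left(O \right)} = \frac{2 O}{2 O} = 2 O \frac{1}{2 O} = 1$)
$x{\left(b \right)} = - \frac{6}{b}$
$I = 5070$ ($I = -3 + 57 \cdot 89 = -3 + 5073 = 5070$)
$\frac{x{\left(M{\left(z{\left(U,3 \right)} \right)} \right)}}{I} = \frac{\left(-6\right) 1^{-1}}{5070} = \left(-6\right) 1 \cdot \frac{1}{5070} = \left(-6\right) \frac{1}{5070} = - \frac{1}{845}$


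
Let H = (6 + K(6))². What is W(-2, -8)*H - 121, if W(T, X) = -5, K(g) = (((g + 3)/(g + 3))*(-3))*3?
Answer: -166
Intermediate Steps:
K(g) = -9 (K(g) = (((3 + g)/(3 + g))*(-3))*3 = (1*(-3))*3 = -3*3 = -9)
H = 9 (H = (6 - 9)² = (-3)² = 9)
W(-2, -8)*H - 121 = -5*9 - 121 = -45 - 121 = -166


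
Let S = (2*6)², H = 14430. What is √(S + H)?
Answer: √14574 ≈ 120.72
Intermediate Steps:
S = 144 (S = 12² = 144)
√(S + H) = √(144 + 14430) = √14574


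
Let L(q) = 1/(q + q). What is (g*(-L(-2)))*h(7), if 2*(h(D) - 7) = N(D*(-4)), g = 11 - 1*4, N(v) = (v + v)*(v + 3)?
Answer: 4949/4 ≈ 1237.3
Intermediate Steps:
N(v) = 2*v*(3 + v) (N(v) = (2*v)*(3 + v) = 2*v*(3 + v))
L(q) = 1/(2*q)
g = 7 (g = 11 - 4 = 7)
h(D) = 7 - 4*D*(3 - 4*D) (h(D) = 7 + (2*(D*(-4))*(3 + D*(-4)))/2 = 7 + (2*(-4*D)*(3 - 4*D))/2 = 7 + (-8*D*(3 - 4*D))/2 = 7 - 4*D*(3 - 4*D))
(g*(-L(-2)))*h(7) = (7*(-1/(2*(-2))))*(7 + 4*7*(-3 + 4*7)) = (7*(-(-1)/(2*2)))*(7 + 4*7*(-3 + 28)) = (7*(-1*(-¼)))*(7 + 4*7*25) = (7*(¼))*(7 + 700) = (7/4)*707 = 4949/4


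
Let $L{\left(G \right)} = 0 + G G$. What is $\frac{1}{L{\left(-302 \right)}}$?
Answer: $\frac{1}{91204} \approx 1.0964 \cdot 10^{-5}$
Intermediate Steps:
$L{\left(G \right)} = G^{2}$ ($L{\left(G \right)} = 0 + G^{2} = G^{2}$)
$\frac{1}{L{\left(-302 \right)}} = \frac{1}{\left(-302\right)^{2}} = \frac{1}{91204}$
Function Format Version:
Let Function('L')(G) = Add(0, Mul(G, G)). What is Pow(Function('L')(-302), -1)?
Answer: Rational(1, 91204) ≈ 1.0964e-5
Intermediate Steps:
Function('L')(G) = Pow(G, 2) (Function('L')(G) = Add(0, Pow(G, 2)) = Pow(G, 2))
Pow(Function('L')(-302), -1) = Pow(Pow(-302, 2), -1) = Pow(91204, -1) = Rational(1, 91204)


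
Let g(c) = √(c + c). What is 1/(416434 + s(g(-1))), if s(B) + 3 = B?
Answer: 416431/173414777763 - I*√2/173414777763 ≈ 2.4014e-6 - 8.1551e-12*I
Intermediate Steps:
g(c) = √2*√c (g(c) = √(2*c) = √2*√c)
s(B) = -3 + B
1/(416434 + s(g(-1))) = 1/(416434 + (-3 + √2*√(-1))) = 1/(416434 + (-3 + √2*I)) = 1/(416434 + (-3 + I*√2)) = 1/(416431 + I*√2)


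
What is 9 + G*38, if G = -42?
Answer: -1587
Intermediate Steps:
9 + G*38 = 9 - 42*38 = 9 - 1596 = -1587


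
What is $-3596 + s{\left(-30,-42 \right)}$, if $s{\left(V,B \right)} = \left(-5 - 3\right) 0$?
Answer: $-3596$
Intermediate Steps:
$s{\left(V,B \right)} = 0$ ($s{\left(V,B \right)} = \left(-8\right) 0 = 0$)
$-3596 + s{\left(-30,-42 \right)} = -3596 + 0 = -3596$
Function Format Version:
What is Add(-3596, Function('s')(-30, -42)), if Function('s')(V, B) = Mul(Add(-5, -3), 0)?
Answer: -3596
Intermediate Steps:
Function('s')(V, B) = 0 (Function('s')(V, B) = Mul(-8, 0) = 0)
Add(-3596, Function('s')(-30, -42)) = Add(-3596, 0) = -3596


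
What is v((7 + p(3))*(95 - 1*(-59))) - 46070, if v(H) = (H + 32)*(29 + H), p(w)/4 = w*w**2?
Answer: 314679268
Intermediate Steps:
p(w) = 4*w**3 (p(w) = 4*(w*w**2) = 4*w**3)
v(H) = (29 + H)*(32 + H) (v(H) = (32 + H)*(29 + H) = (29 + H)*(32 + H))
v((7 + p(3))*(95 - 1*(-59))) - 46070 = (928 + ((7 + 4*3**3)*(95 - 1*(-59)))**2 + 61*((7 + 4*3**3)*(95 - 1*(-59)))) - 46070 = (928 + ((7 + 4*27)*(95 + 59))**2 + 61*((7 + 4*27)*(95 + 59))) - 46070 = (928 + ((7 + 108)*154)**2 + 61*((7 + 108)*154)) - 46070 = (928 + (115*154)**2 + 61*(115*154)) - 46070 = (928 + 17710**2 + 61*17710) - 46070 = (928 + 313644100 + 1080310) - 46070 = 314725338 - 46070 = 314679268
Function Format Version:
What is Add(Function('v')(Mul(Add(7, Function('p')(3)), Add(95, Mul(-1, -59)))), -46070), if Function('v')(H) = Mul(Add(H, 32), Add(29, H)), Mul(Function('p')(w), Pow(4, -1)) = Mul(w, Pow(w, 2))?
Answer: 314679268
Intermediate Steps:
Function('p')(w) = Mul(4, Pow(w, 3)) (Function('p')(w) = Mul(4, Mul(w, Pow(w, 2))) = Mul(4, Pow(w, 3)))
Function('v')(H) = Mul(Add(29, H), Add(32, H)) (Function('v')(H) = Mul(Add(32, H), Add(29, H)) = Mul(Add(29, H), Add(32, H)))
Add(Function('v')(Mul(Add(7, Function('p')(3)), Add(95, Mul(-1, -59)))), -46070) = Add(Add(928, Pow(Mul(Add(7, Mul(4, Pow(3, 3))), Add(95, Mul(-1, -59))), 2), Mul(61, Mul(Add(7, Mul(4, Pow(3, 3))), Add(95, Mul(-1, -59))))), -46070) = Add(Add(928, Pow(Mul(Add(7, Mul(4, 27)), Add(95, 59)), 2), Mul(61, Mul(Add(7, Mul(4, 27)), Add(95, 59)))), -46070) = Add(Add(928, Pow(Mul(Add(7, 108), 154), 2), Mul(61, Mul(Add(7, 108), 154))), -46070) = Add(Add(928, Pow(Mul(115, 154), 2), Mul(61, Mul(115, 154))), -46070) = Add(Add(928, Pow(17710, 2), Mul(61, 17710)), -46070) = Add(Add(928, 313644100, 1080310), -46070) = Add(314725338, -46070) = 314679268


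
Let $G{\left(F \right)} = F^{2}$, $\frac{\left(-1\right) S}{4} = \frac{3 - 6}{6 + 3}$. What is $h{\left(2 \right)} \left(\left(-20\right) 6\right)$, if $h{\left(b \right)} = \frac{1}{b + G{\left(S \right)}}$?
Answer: $- \frac{540}{17} \approx -31.765$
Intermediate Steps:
$S = \frac{4}{3}$ ($S = - 4 \frac{3 - 6}{6 + 3} = - 4 \frac{3 - 6}{9} = - 4 \left(\left(-3\right) \frac{1}{9}\right) = \left(-4\right) \left(- \frac{1}{3}\right) = \frac{4}{3} \approx 1.3333$)
$h{\left(b \right)} = \frac{1}{\frac{16}{9} + b}$ ($h{\left(b \right)} = \frac{1}{b + \left(\frac{4}{3}\right)^{2}} = \frac{1}{b + \frac{16}{9}} = \frac{1}{\frac{16}{9} + b}$)
$h{\left(2 \right)} \left(\left(-20\right) 6\right) = \frac{9}{16 + 9 \cdot 2} \left(\left(-20\right) 6\right) = \frac{9}{16 + 18} \left(-120\right) = \frac{9}{34} \left(-120\right) = - \frac{540}{17}$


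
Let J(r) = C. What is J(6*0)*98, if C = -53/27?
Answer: -5194/27 ≈ -192.37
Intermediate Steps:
C = -53/27 (C = -53*1/27 = -53/27 ≈ -1.9630)
J(r) = -53/27
J(6*0)*98 = -53/27*98 = -5194/27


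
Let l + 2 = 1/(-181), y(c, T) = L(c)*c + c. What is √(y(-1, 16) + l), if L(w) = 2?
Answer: I*√163986/181 ≈ 2.2373*I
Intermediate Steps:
y(c, T) = 3*c (y(c, T) = 2*c + c = 3*c)
l = -363/181 (l = -2 + 1/(-181) = -2 - 1/181 = -363/181 ≈ -2.0055)
√(y(-1, 16) + l) = √(3*(-1) - 363/181) = √(-3 - 363/181) = √(-906/181) = I*√163986/181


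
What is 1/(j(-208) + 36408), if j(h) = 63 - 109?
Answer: 1/36362 ≈ 2.7501e-5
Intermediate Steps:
j(h) = -46
1/(j(-208) + 36408) = 1/(-46 + 36408) = 1/36362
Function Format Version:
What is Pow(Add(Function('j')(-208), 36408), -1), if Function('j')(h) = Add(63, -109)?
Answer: Rational(1, 36362) ≈ 2.7501e-5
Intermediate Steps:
Function('j')(h) = -46
Pow(Add(Function('j')(-208), 36408), -1) = Pow(Add(-46, 36408), -1) = Pow(36362, -1) = Rational(1, 36362)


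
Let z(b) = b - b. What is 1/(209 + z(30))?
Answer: 1/209 ≈ 0.0047847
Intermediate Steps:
z(b) = 0
1/(209 + z(30)) = 1/(209 + 0) = 1/209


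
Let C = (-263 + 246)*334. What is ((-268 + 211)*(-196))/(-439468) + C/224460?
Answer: -625370803/12330373410 ≈ -0.050718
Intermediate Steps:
C = -5678 (C = -17*334 = -5678)
((-268 + 211)*(-196))/(-439468) + C/224460 = ((-268 + 211)*(-196))/(-439468) - 5678/224460 = -57*(-196)*(-1/439468) - 5678*1/224460 = 11172*(-1/439468) - 2839/112230 = -2793/109867 - 2839/112230 = -625370803/12330373410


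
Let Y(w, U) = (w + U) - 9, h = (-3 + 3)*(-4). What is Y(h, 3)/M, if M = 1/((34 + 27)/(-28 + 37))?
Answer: -122/3 ≈ -40.667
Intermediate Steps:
h = 0 (h = 0*(-4) = 0)
Y(w, U) = -9 + U + w (Y(w, U) = (U + w) - 9 = -9 + U + w)
M = 9/61 (M = 1/(61/9) = 9/61 ≈ 0.14754)
Y(h, 3)/M = (-9 + 3 + 0)/(9/61) = -6*61/9 = -122/3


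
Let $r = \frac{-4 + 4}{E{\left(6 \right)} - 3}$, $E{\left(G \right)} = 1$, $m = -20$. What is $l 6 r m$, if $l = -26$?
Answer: $0$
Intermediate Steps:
$r = 0$ ($r = \frac{-4 + 4}{1 - 3} = \frac{0}{-2} = 0 \left(- \frac{1}{2}\right) = 0$)
$l 6 r m = - 26 \cdot 6 \cdot 0 \left(-20\right) = \left(-26\right) 0 \left(-20\right) = 0 \left(-20\right) = 0$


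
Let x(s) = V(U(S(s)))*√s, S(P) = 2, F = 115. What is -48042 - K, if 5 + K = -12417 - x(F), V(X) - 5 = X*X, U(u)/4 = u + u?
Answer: -35620 + 261*√115 ≈ -32821.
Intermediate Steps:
U(u) = 8*u (U(u) = 4*(u + u) = 4*(2*u) = 8*u)
V(X) = 5 + X² (V(X) = 5 + X*X = 5 + X²)
x(s) = 261*√s (x(s) = (5 + (8*2)²)*√s = (5 + 16²)*√s = (5 + 256)*√s = 261*√s)
K = -12422 - 261*√115 (K = -5 + (-12417 - 261*√115) = -12422 - 261*√115 ≈ -15221.)
-48042 - K = -48042 - (-12422 - 261*√115) = -48042 + (12422 + 261*√115) = -35620 + 261*√115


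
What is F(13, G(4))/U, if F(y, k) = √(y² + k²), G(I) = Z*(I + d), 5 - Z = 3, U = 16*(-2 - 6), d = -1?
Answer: -√205/128 ≈ -0.11186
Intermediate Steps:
U = -128 (U = 16*(-8) = -128)
Z = 2 (Z = 5 - 1*3 = 5 - 3 = 2)
G(I) = -2 + 2*I (G(I) = 2*(I - 1) = 2*(-1 + I) = -2 + 2*I)
F(y, k) = √(k² + y²)
F(13, G(4))/U = √((-2 + 2*4)² + 13²)/(-128) = √((-2 + 8)² + 169)*(-1/128) = √(6² + 169)*(-1/128) = √(36 + 169)*(-1/128) = √205*(-1/128) = -√205/128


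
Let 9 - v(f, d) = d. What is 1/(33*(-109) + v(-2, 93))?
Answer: -1/3681 ≈ -0.00027167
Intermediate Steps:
v(f, d) = 9 - d
1/(33*(-109) + v(-2, 93)) = 1/(33*(-109) + (9 - 1*93)) = 1/(-3597 + (9 - 93)) = 1/(-3597 - 84) = 1/(-3681) = -1/3681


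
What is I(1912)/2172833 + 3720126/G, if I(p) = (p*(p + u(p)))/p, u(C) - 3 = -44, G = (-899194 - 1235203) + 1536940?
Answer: -8082094694911/1298174285681 ≈ -6.2257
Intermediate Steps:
G = -597457 (G = -2134397 + 1536940 = -597457)
u(C) = -41 (u(C) = 3 - 44 = -41)
I(p) = -41 + p (I(p) = (p*(p - 41))/p = (p*(-41 + p))/p = -41 + p)
I(1912)/2172833 + 3720126/G = (-41 + 1912)/2172833 + 3720126/(-597457) = 1871*(1/2172833) + 3720126*(-1/597457) = 1871/2172833 - 3720126/597457 = -8082094694911/1298174285681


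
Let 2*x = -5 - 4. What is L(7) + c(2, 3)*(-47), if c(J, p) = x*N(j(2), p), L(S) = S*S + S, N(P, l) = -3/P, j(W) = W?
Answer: -1045/4 ≈ -261.25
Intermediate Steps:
x = -9/2 (x = (-5 - 4)/2 = (1/2)*(-9) = -9/2 ≈ -4.5000)
L(S) = S + S**2 (L(S) = S**2 + S = S + S**2)
c(J, p) = 27/4 (c(J, p) = -(-27)/(2*2) = -9/2*(-3/2) = 27/4)
L(7) + c(2, 3)*(-47) = 7*(1 + 7) + (27/4)*(-47) = 7*8 - 1269/4 = 56 - 1269/4 = -1045/4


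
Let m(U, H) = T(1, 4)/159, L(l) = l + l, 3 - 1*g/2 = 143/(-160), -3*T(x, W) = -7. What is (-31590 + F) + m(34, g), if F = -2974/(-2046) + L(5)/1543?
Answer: -7928080208260/250979751 ≈ -31589.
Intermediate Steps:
T(x, W) = 7/3 (T(x, W) = -1/3*(-7) = 7/3)
g = 623/80 (g = 6 - 286/(-160) = 6 - 286*(-1)/160 = 6 - 2*(-143/160) = 6 + 143/80 = 623/80 ≈ 7.7875)
L(l) = 2*l
m(U, H) = 7/477 (m(U, H) = (7/3)/159 = (7/3)*(1/159) = 7/477)
F = 2304671/1578489 (F = -2974/(-2046) + (2*5)/1543 = -2974*(-1/2046) + 10*(1/1543) = 1487/1023 + 10/1543 = 2304671/1578489 ≈ 1.4600)
(-31590 + F) + m(34, g) = (-31590 + 2304671/1578489) + 7/477 = -49862162839/1578489 + 7/477 = -7928080208260/250979751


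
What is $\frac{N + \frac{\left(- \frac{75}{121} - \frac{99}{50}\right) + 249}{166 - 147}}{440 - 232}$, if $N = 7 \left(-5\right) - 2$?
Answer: $- \frac{145391}{1258400} \approx -0.11554$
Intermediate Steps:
$N = -37$ ($N = -35 - 2 = -37$)
$\frac{N + \frac{\left(- \frac{75}{121} - \frac{99}{50}\right) + 249}{166 - 147}}{440 - 232} = \frac{-37 + \frac{\left(- \frac{75}{121} - \frac{99}{50}\right) + 249}{166 - 147}}{440 - 232} = \frac{-37 + \frac{\left(\left(-75\right) \frac{1}{121} - \frac{99}{50}\right) + 249}{19}}{208} = \left(-37 + \left(\left(- \frac{75}{121} - \frac{99}{50}\right) + 249\right) \frac{1}{19}\right) \frac{1}{208} = \left(-37 + \left(- \frac{15729}{6050} + 249\right) \frac{1}{19}\right) \frac{1}{208} = \left(-37 + \frac{1490721}{6050} \cdot \frac{1}{19}\right) \frac{1}{208} = \left(-37 + \frac{78459}{6050}\right) \frac{1}{208} = \left(- \frac{145391}{6050}\right) \frac{1}{208} = - \frac{145391}{1258400}$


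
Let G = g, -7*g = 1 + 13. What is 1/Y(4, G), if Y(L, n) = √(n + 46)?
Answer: √11/22 ≈ 0.15076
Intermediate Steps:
g = -2 (g = -(1 + 13)/7 = -⅐*14 = -2)
G = -2
Y(L, n) = √(46 + n)
1/Y(4, G) = 1/(√(46 - 2)) = 1/(√44) = 1/(2*√11) = √11/22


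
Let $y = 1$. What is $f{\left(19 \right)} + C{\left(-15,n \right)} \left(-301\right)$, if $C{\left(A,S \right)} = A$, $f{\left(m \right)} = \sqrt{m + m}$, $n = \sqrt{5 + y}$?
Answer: $4515 + \sqrt{38} \approx 4521.2$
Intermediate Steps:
$n = \sqrt{6}$ ($n = \sqrt{5 + 1} = \sqrt{6} \approx 2.4495$)
$f{\left(m \right)} = \sqrt{2} \sqrt{m}$ ($f{\left(m \right)} = \sqrt{2 m} = \sqrt{2} \sqrt{m}$)
$f{\left(19 \right)} + C{\left(-15,n \right)} \left(-301\right) = \sqrt{2} \sqrt{19} - -4515 = \sqrt{38} + 4515 = 4515 + \sqrt{38}$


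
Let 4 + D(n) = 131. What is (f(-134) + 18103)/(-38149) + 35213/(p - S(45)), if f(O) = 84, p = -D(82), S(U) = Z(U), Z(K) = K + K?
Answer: -1347287316/8278333 ≈ -162.75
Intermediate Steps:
Z(K) = 2*K
D(n) = 127 (D(n) = -4 + 131 = 127)
S(U) = 2*U
p = -127 (p = -1*127 = -127)
(f(-134) + 18103)/(-38149) + 35213/(p - S(45)) = (84 + 18103)/(-38149) + 35213/(-127 - 2*45) = 18187*(-1/38149) + 35213/(-127 - 1*90) = -18187/38149 + 35213/(-127 - 90) = -18187/38149 + 35213/(-217) = -18187/38149 + 35213*(-1/217) = -18187/38149 - 35213/217 = -1347287316/8278333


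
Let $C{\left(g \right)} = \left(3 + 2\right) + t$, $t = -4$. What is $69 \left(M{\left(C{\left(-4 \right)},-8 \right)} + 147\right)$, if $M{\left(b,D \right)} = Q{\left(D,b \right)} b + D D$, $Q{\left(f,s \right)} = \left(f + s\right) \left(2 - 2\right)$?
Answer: $14559$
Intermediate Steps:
$Q{\left(f,s \right)} = 0$ ($Q{\left(f,s \right)} = \left(f + s\right) 0 = 0$)
$C{\left(g \right)} = 1$ ($C{\left(g \right)} = \left(3 + 2\right) - 4 = 5 - 4 = 1$)
$M{\left(b,D \right)} = D^{2}$ ($M{\left(b,D \right)} = 0 b + D D = 0 + D^{2} = D^{2}$)
$69 \left(M{\left(C{\left(-4 \right)},-8 \right)} + 147\right) = 69 \left(\left(-8\right)^{2} + 147\right) = 69 \left(64 + 147\right) = 69 \cdot 211 = 14559$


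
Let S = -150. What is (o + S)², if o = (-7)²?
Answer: 10201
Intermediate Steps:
o = 49
(o + S)² = (49 - 150)² = (-101)² = 10201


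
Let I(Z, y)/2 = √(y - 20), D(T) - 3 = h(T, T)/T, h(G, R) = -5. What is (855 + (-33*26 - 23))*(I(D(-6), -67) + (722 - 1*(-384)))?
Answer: -28756 - 52*I*√87 ≈ -28756.0 - 485.02*I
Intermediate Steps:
D(T) = 3 - 5/T
I(Z, y) = 2*√(-20 + y) (I(Z, y) = 2*√(y - 20) = 2*√(-20 + y))
(855 + (-33*26 - 23))*(I(D(-6), -67) + (722 - 1*(-384))) = (855 + (-33*26 - 23))*(2*√(-20 - 67) + (722 - 1*(-384))) = (855 + (-858 - 23))*(2*√(-87) + (722 + 384)) = (855 - 881)*(2*(I*√87) + 1106) = -26*(2*I*√87 + 1106) = -26*(1106 + 2*I*√87) = -28756 - 52*I*√87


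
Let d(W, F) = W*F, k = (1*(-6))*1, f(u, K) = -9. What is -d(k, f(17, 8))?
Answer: -54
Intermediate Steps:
k = -6 (k = -6*1 = -6)
d(W, F) = F*W
-d(k, f(17, 8)) = -(-9)*(-6) = -1*54 = -54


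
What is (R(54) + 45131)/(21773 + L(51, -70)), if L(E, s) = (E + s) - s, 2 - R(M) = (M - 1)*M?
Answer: 42271/21824 ≈ 1.9369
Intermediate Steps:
R(M) = 2 - M*(-1 + M) (R(M) = 2 - (M - 1)*M = 2 - (-1 + M)*M = 2 - M*(-1 + M))
L(E, s) = E
(R(54) + 45131)/(21773 + L(51, -70)) = ((2 + 54 - 1*54²) + 45131)/(21773 + 51) = ((2 + 54 - 1*2916) + 45131)/21824 = ((2 + 54 - 2916) + 45131)*(1/21824) = (-2860 + 45131)*(1/21824) = 42271*(1/21824) = 42271/21824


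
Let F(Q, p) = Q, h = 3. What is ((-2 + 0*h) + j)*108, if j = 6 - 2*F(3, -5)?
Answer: -216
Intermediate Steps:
j = 0 (j = 6 - 2*3 = 6 - 6 = 0)
((-2 + 0*h) + j)*108 = ((-2 + 0*3) + 0)*108 = ((-2 + 0) + 0)*108 = (-2 + 0)*108 = -2*108 = -216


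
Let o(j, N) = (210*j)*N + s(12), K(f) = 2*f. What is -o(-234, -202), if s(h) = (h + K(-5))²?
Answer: -9926284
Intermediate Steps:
s(h) = (-10 + h)² (s(h) = (h + 2*(-5))² = (h - 10)² = (-10 + h)²)
o(j, N) = 4 + 210*N*j (o(j, N) = (210*j)*N + (-10 + 12)² = 210*N*j + 2² = 210*N*j + 4 = 4 + 210*N*j)
-o(-234, -202) = -(4 + 210*(-202)*(-234)) = -(4 + 9926280) = -1*9926284 = -9926284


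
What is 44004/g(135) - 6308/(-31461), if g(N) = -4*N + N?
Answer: -153539456/1415745 ≈ -108.45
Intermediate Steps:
g(N) = -3*N
44004/g(135) - 6308/(-31461) = 44004/((-3*135)) - 6308/(-31461) = 44004/(-405) - 6308*(-1/31461) = 44004*(-1/405) + 6308/31461 = -14668/135 + 6308/31461 = -153539456/1415745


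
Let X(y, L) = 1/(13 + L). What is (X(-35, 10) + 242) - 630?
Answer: -8923/23 ≈ -387.96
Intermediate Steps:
(X(-35, 10) + 242) - 630 = (1/(13 + 10) + 242) - 630 = (1/23 + 242) - 630 = 5567/23 - 630 = -8923/23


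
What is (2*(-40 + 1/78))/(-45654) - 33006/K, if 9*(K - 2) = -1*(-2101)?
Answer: -40684601551/290222478 ≈ -140.18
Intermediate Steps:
K = 2119/9 (K = 2 + (-1*(-2101))/9 = 2 + (⅑)*2101 = 2 + 2101/9 = 2119/9 ≈ 235.44)
(2*(-40 + 1/78))/(-45654) - 33006/K = (2*(-40 + 1/78))/(-45654) - 33006/2119/9 = (2*(-40 + 1/78))*(-1/45654) - 33006*9/2119 = (2*(-3119/78))*(-1/45654) - 297054/2119 = -3119/39*(-1/45654) - 297054/2119 = 3119/1780506 - 297054/2119 = -40684601551/290222478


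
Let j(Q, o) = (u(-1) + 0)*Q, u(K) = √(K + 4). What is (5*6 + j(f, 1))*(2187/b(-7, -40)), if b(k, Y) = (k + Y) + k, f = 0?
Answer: -1215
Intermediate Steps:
b(k, Y) = Y + 2*k (b(k, Y) = (Y + k) + k = Y + 2*k)
u(K) = √(4 + K)
j(Q, o) = Q*√3 (j(Q, o) = (√(4 - 1) + 0)*Q = (√3 + 0)*Q = √3*Q = Q*√3)
(5*6 + j(f, 1))*(2187/b(-7, -40)) = (5*6 + 0*√3)*(2187/(-40 + 2*(-7))) = (30 + 0)*(2187/(-40 - 14)) = 30*(2187/(-54)) = 30*(2187*(-1/54)) = 30*(-81/2) = -1215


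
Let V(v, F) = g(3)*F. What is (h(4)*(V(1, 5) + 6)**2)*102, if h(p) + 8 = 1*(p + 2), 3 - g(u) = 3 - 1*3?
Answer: -89964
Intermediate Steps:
g(u) = 3 (g(u) = 3 - (3 - 1*3) = 3 - (3 - 3) = 3 - 1*0 = 3 + 0 = 3)
V(v, F) = 3*F
h(p) = -6 + p (h(p) = -8 + 1*(p + 2) = -8 + 1*(2 + p) = -8 + (2 + p) = -6 + p)
(h(4)*(V(1, 5) + 6)**2)*102 = ((-6 + 4)*(3*5 + 6)**2)*102 = -2*(15 + 6)**2*102 = -2*21**2*102 = -2*441*102 = -882*102 = -89964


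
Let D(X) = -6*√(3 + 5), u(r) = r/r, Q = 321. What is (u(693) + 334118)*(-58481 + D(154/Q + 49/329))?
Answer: -19539613239 - 4009428*√2 ≈ -1.9545e+10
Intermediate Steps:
u(r) = 1
D(X) = -12*√2
(u(693) + 334118)*(-58481 + D(154/Q + 49/329)) = (1 + 334118)*(-58481 - 12*√2) = 334119*(-58481 - 12*√2) = -19539613239 - 4009428*√2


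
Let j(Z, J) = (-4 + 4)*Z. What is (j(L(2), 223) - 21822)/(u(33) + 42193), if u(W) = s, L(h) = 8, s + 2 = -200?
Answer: -7274/13997 ≈ -0.51968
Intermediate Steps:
s = -202 (s = -2 - 200 = -202)
u(W) = -202
j(Z, J) = 0 (j(Z, J) = 0*Z = 0)
(j(L(2), 223) - 21822)/(u(33) + 42193) = (0 - 21822)/(-202 + 42193) = -21822/41991 = -21822*1/41991 = -7274/13997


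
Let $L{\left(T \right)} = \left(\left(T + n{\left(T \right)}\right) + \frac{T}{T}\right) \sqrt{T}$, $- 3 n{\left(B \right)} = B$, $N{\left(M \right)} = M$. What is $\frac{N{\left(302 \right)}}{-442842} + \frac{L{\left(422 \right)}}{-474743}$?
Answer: $- \frac{151}{221421} - \frac{847 \sqrt{422}}{1424229} \approx -0.012899$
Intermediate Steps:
$n{\left(B \right)} = - \frac{B}{3}$
$L{\left(T \right)} = \sqrt{T} \left(1 + \frac{2 T}{3}\right)$ ($L{\left(T \right)} = \left(\left(T - \frac{T}{3}\right) + \frac{T}{T}\right) \sqrt{T} = \left(\frac{2 T}{3} + 1\right) \sqrt{T} = \left(1 + \frac{2 T}{3}\right) \sqrt{T} = \sqrt{T} \left(1 + \frac{2 T}{3}\right)$)
$\frac{N{\left(302 \right)}}{-442842} + \frac{L{\left(422 \right)}}{-474743} = \frac{302}{-442842} + \frac{\frac{1}{3} \sqrt{422} \left(3 + 2 \cdot 422\right)}{-474743} = 302 \left(- \frac{1}{442842}\right) + \frac{\sqrt{422} \left(3 + 844\right)}{3} \left(- \frac{1}{474743}\right) = - \frac{151}{221421} + \frac{1}{3} \sqrt{422} \cdot 847 \left(- \frac{1}{474743}\right) = - \frac{151}{221421} + \frac{847 \sqrt{422}}{3} \left(- \frac{1}{474743}\right) = - \frac{151}{221421} - \frac{847 \sqrt{422}}{1424229}$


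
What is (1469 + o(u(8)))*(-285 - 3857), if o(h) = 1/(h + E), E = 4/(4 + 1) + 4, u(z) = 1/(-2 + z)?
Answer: -906729362/149 ≈ -6.0854e+6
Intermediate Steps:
E = 24/5 (E = 4/5 + 4 = (⅕)*4 + 4 = ⅘ + 4 = 24/5 ≈ 4.8000)
o(h) = 1/(24/5 + h) (o(h) = 1/(h + 24/5) = 1/(24/5 + h))
(1469 + o(u(8)))*(-285 - 3857) = (1469 + 5/(24 + 5/(-2 + 8)))*(-285 - 3857) = (1469 + 5/(24 + 5/6))*(-4142) = (1469 + 5/(24 + 5*(⅙)))*(-4142) = (1469 + 5/(24 + ⅚))*(-4142) = (1469 + 5/(149/6))*(-4142) = (1469 + 5*(6/149))*(-4142) = (1469 + 30/149)*(-4142) = (218911/149)*(-4142) = -906729362/149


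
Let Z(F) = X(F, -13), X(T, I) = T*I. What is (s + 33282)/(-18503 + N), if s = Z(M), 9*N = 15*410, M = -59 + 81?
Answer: -98988/53459 ≈ -1.8517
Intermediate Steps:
X(T, I) = I*T
M = 22
Z(F) = -13*F
N = 2050/3 (N = (15*410)/9 = (⅑)*6150 = 2050/3 ≈ 683.33)
s = -286 (s = -13*22 = -286)
(s + 33282)/(-18503 + N) = (-286 + 33282)/(-18503 + 2050/3) = 32996/(-53459/3) = 32996*(-3/53459) = -98988/53459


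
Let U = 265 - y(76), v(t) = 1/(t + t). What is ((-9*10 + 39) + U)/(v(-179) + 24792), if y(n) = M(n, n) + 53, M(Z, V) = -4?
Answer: 11814/1775107 ≈ 0.0066554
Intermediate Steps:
v(t) = 1/(2*t)
y(n) = 49 (y(n) = -4 + 53 = 49)
U = 216 (U = 265 - 1*49 = 265 - 49 = 216)
((-9*10 + 39) + U)/(v(-179) + 24792) = ((-9*10 + 39) + 216)/((½)/(-179) + 24792) = ((-90 + 39) + 216)/((½)*(-1/179) + 24792) = (-51 + 216)/(-1/358 + 24792) = 165/(8875535/358) = 165*(358/8875535) = 11814/1775107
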